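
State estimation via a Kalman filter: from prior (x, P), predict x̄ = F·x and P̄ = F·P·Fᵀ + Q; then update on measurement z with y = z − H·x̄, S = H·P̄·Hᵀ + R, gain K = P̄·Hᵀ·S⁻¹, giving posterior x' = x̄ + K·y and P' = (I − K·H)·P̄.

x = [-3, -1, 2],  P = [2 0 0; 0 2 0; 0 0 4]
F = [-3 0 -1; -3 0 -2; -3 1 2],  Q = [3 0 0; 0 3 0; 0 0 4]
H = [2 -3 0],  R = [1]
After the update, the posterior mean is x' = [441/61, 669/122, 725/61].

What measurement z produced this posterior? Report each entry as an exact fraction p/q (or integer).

z = [-2]

x̄ = F·x = [7, 5, 12]
P̄ = F·P·Fᵀ + Q = [25 26 10; 26 37 2; 10 2 40]
S = H·P̄·Hᵀ + R = [122]
K = P̄·Hᵀ·S⁻¹ = [-14/61; -59/122; 7/61]
x' − x̄ = [14/61, 59/122, -7/61] = K·y
y = (KᵀK)⁻¹·Kᵀ·(x' − x̄) = [-1]
z = y + H·x̄ = [-1] + [-1] = [-2]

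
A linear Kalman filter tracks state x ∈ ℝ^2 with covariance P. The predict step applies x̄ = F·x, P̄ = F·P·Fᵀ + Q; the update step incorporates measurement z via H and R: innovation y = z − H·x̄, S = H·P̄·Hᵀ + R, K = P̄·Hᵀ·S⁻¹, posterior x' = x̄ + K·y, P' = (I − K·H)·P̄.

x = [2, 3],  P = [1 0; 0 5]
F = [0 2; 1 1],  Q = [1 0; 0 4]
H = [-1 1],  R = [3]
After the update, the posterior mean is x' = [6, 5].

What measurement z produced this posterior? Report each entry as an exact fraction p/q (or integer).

x̄ = F·x = [6, 5]
P̄ = F·P·Fᵀ + Q = [21 10; 10 10]
S = H·P̄·Hᵀ + R = [14]
K = P̄·Hᵀ·S⁻¹ = [-11/14; 0]
x' − x̄ = [0, 0] = K·y
y = (KᵀK)⁻¹·Kᵀ·(x' − x̄) = [0]
z = y + H·x̄ = [0] + [-1] = [-1]

z = [-1]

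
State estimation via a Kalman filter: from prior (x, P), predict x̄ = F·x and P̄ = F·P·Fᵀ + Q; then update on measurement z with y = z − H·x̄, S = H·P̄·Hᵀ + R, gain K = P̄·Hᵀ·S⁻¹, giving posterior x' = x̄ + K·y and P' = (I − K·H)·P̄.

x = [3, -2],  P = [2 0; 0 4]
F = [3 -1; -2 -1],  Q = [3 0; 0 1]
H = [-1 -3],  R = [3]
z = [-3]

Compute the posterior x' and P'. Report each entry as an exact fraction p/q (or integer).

x̄ = F·x = [11, -4]
P̄ = F·P·Fᵀ + Q = [25 -8; -8 13]
y = z − H·x̄ = [-4]
S = H·P̄·Hᵀ + R = [97]
K = P̄·Hᵀ·S⁻¹ = [-1/97; -31/97]
x' = x̄ + K·y = [1071/97, -264/97]
P' = (I − K·H)·P̄ = [2424/97 -807/97; -807/97 300/97]

x' = [1071/97, -264/97]
P' = [2424/97 -807/97; -807/97 300/97]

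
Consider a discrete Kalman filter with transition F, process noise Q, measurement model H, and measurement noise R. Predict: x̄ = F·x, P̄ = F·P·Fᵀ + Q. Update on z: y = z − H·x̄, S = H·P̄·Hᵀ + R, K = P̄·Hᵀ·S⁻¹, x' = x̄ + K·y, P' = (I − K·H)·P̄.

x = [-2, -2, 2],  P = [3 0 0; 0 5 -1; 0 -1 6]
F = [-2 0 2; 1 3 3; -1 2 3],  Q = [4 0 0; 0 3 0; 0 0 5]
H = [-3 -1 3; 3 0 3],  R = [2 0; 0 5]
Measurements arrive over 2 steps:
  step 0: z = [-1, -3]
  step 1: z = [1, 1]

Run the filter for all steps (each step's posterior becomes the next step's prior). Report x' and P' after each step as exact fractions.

step 0: x' = [162428/240097, -107435/18469, -393230/240097], P' = [262672/240097 -100614/18469 -206902/240097; -100614/18469 608460/18469 105564/18469; -206902/240097 105564/18469 284122/240097]
step 1: x' = [539125860/25296761141, -5695388226/25296761141, 7080879067/25296761141], P' = [38857098532/75890283423 -164685788704/75890283423 -24552452252/75890283423; -164685788704/75890283423 1099037446627/75890283423 203981841089/75890283423; -24552452252/75890283423 203981841089/75890283423 52194649357/75890283423]

step 0: x̄ = F·x = [8, -2, 4]
step 0: P̄ = F·P·Fᵀ + Q = [40 24 38; 24 87 66; 38 66 70]
step 0: y = z − H·x̄ = [9, -39]
step 0: S = H·P̄·Hᵀ + R = [143 0; 0 1679]
step 0: K = P̄·Hᵀ·S⁻¹ = [-30/143 234/1679; 3/11 270/1679; 30/143 324/1679]
step 0: x' = x̄ + K·y = [162428/240097, -107435/18469, -393230/240097]
step 0: P' = (I − K·H)·P̄ = [262672/240097 -100614/18469 -206902/240097; -100614/18469 608460/18469 105564/18469; -206902/240097 105564/18469 284122/240097]
step 1: x̄ = F·x = [-1111316/240097, -5207227/240097, -375948/21827]
step 1: P̄ = F·P·Fᵀ + Q = [4802780/240097 18088880/240097 1327868/21827; 18088880/240097 90342553/240097 6513388/21827; 1327868/21827 6513388/21827 5327409/21827]
step 1: y = z − H·x̄ = [4105206/240097, 15980329/240097]
step 1: S = H·P̄·Hᵀ + R = [77193066/240097 214980027/240097; 214980027/240097 834756860/240097]
step 1: K = P̄·Hᵀ·S⁻¹ = [-12771431824/75890283423 2860929256/25296761141; 3482721376/75890283423 7859210477/25296761141; 13129731869/75890283423 5528439421/25296761141]
step 1: x' = x̄ + K·y = [539125860/25296761141, -5695388226/25296761141, 7080879067/25296761141]
step 1: P' = (I − K·H)·P̄ = [38857098532/75890283423 -164685788704/75890283423 -24552452252/75890283423; -164685788704/75890283423 1099037446627/75890283423 203981841089/75890283423; -24552452252/75890283423 203981841089/75890283423 52194649357/75890283423]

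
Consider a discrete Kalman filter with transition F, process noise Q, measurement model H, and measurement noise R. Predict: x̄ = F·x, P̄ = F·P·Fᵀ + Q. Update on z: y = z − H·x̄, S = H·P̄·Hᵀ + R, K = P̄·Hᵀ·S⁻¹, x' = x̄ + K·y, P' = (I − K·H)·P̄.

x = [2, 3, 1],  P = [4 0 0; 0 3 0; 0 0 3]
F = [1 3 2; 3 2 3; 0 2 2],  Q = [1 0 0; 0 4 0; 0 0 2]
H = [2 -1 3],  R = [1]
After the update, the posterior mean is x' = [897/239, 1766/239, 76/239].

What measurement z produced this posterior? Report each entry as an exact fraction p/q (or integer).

z = [1]

x̄ = F·x = [13, 15, 8]
P̄ = F·P·Fᵀ + Q = [44 48 30; 48 79 30; 30 30 26]
S = H·P̄·Hᵀ + R = [478]
K = P̄·Hᵀ·S⁻¹ = [65/239; 107/478; 54/239]
x' − x̄ = [-2210/239, -1819/239, -1836/239] = K·y
y = (KᵀK)⁻¹·Kᵀ·(x' − x̄) = [-34]
z = y + H·x̄ = [-34] + [35] = [1]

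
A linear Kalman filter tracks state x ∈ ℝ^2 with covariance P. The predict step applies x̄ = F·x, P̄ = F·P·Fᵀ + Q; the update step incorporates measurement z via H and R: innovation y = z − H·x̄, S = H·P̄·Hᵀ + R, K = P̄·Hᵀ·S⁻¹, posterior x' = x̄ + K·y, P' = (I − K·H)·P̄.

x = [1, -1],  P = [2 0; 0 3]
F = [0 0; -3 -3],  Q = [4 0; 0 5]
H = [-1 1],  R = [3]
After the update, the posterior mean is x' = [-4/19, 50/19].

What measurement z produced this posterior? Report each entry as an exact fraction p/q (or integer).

x̄ = F·x = [0, 0]
P̄ = F·P·Fᵀ + Q = [4 0; 0 50]
S = H·P̄·Hᵀ + R = [57]
K = P̄·Hᵀ·S⁻¹ = [-4/57; 50/57]
x' − x̄ = [-4/19, 50/19] = K·y
y = (KᵀK)⁻¹·Kᵀ·(x' − x̄) = [3]
z = y + H·x̄ = [3] + [0] = [3]

z = [3]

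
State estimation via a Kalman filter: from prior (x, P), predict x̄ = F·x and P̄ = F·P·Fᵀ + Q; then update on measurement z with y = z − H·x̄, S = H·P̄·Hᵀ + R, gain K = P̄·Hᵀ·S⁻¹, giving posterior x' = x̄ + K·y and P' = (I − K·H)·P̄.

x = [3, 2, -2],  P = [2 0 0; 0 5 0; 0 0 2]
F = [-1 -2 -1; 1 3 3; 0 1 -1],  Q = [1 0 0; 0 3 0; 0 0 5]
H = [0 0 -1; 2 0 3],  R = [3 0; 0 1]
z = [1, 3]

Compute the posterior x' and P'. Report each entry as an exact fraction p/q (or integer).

x' = [239/259, -1403/259, 92/259]
P' = [6683/1295 -9444/1295 -4272/1295; -9444/1295 25252/1295 5991/1295; -4272/1295 5991/1295 2868/1295]

x̄ = F·x = [-5, 3, 4]
P̄ = F·P·Fᵀ + Q = [25 -38 -8; -38 68 9; -8 9 12]
y = z − H·x̄ = [5, 1]
S = H·P̄·Hᵀ + R = [15 -20; -20 113]
K = P̄·Hᵀ·S⁻¹ = [1424/1295 110/259; -1997/1295 -183/259; -956/1295 12/259]
x' = x̄ + K·y = [239/259, -1403/259, 92/259]
P' = (I − K·H)·P̄ = [6683/1295 -9444/1295 -4272/1295; -9444/1295 25252/1295 5991/1295; -4272/1295 5991/1295 2868/1295]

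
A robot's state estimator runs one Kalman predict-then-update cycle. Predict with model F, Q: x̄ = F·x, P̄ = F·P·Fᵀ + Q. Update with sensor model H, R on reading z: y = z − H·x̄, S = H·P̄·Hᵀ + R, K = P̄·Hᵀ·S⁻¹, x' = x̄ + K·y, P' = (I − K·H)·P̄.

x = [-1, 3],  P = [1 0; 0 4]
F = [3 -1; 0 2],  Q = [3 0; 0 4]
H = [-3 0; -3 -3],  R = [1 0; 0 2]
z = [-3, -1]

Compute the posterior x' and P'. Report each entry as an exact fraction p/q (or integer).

x̄ = F·x = [-6, 6]
P̄ = F·P·Fᵀ + Q = [16 -8; -8 20]
y = z − H·x̄ = [-21, -1]
S = H·P̄·Hᵀ + R = [145 72; 72 182]
K = P̄·Hᵀ·S⁻¹ = [-3504/10603 -12/10603; 3480/10603 -3474/10603]
x' = x̄ + K·y = [9978/10603, -5988/10603]
P' = (I − K·H)·P̄ = [1168/10603 -1160/10603; -1160/10603 3476/10603]

x' = [9978/10603, -5988/10603]
P' = [1168/10603 -1160/10603; -1160/10603 3476/10603]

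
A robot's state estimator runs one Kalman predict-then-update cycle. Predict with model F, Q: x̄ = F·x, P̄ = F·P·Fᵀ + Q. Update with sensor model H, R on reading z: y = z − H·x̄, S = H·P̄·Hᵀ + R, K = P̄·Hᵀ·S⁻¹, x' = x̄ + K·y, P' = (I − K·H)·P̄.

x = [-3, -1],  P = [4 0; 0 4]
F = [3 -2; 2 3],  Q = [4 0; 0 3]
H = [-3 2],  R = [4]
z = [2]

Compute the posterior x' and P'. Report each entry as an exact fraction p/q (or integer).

x̄ = F·x = [-7, -9]
P̄ = F·P·Fᵀ + Q = [56 0; 0 55]
y = z − H·x̄ = [-1]
S = H·P̄·Hᵀ + R = [728]
K = P̄·Hᵀ·S⁻¹ = [-3/13; 55/364]
x' = x̄ + K·y = [-88/13, -3331/364]
P' = (I − K·H)·P̄ = [224/13 330/13; 330/13 6985/182]

x' = [-88/13, -3331/364]
P' = [224/13 330/13; 330/13 6985/182]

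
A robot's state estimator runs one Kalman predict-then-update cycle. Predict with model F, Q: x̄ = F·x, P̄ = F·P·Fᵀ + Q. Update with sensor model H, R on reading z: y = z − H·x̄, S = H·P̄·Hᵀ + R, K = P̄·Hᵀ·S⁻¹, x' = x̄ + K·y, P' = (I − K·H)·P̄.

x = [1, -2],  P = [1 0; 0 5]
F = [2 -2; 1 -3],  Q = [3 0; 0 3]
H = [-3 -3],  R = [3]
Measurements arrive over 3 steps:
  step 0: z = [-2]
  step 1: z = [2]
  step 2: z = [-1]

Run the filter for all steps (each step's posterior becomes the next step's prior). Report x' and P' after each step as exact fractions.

step 0: x' = [343/421, -50/421], P' = [924/421 -865/421; -865/421 946/421]
step 1: x' = [277/10691, -124314/181747], P' = [17802/10691 -16031/10691; -16031/10691 302862/181747]
step 2: x' = [-8979706/58866391, 29176951/58866391], P' = [98037932/58866391 -88287835/58866391; -88287835/58866391 98099286/58866391]

step 0: x̄ = F·x = [6, 7]
step 0: P̄ = F·P·Fᵀ + Q = [27 32; 32 49]
step 0: y = z − H·x̄ = [37]
step 0: S = H·P̄·Hᵀ + R = [1263]
step 0: K = P̄·Hᵀ·S⁻¹ = [-59/421; -81/421]
step 0: x' = x̄ + K·y = [343/421, -50/421]
step 0: P' = (I − K·H)·P̄ = [924/421 -865/421; -865/421 946/421]
step 1: x̄ = F·x = [786/421, 493/421]
step 1: P̄ = F·P·Fᵀ + Q = [15663/421 14444/421; 14444/421 15891/421]
step 1: y = z − H·x̄ = [4679/421]
step 1: S = H·P̄·Hᵀ + R = [545241/421]
step 1: K = P̄·Hᵀ·S⁻¹ = [-1771/10691; -30335/181747]
step 1: x' = x̄ + K·y = [277/10691, -124314/181747]
step 1: P' = (I − K·H)·P̄ = [17802/10691 -16031/10691; -16031/10691 302862/181747]
step 2: x̄ = F·x = [258046/181747, 377651/181747]
step 2: P̄ = F·P·Fᵀ + Q = [5147441/181747 4602656/181747; 4602656/181747 5208795/181747]
step 2: y = z − H·x̄ = [1725344/181747]
step 2: S = H·P̄·Hᵀ + R = [176599173/181747]
step 2: K = P̄·Hᵀ·S⁻¹ = [-9750097/58866391; -9811451/58866391]
step 2: x' = x̄ + K·y = [-8979706/58866391, 29176951/58866391]
step 2: P' = (I − K·H)·P̄ = [98037932/58866391 -88287835/58866391; -88287835/58866391 98099286/58866391]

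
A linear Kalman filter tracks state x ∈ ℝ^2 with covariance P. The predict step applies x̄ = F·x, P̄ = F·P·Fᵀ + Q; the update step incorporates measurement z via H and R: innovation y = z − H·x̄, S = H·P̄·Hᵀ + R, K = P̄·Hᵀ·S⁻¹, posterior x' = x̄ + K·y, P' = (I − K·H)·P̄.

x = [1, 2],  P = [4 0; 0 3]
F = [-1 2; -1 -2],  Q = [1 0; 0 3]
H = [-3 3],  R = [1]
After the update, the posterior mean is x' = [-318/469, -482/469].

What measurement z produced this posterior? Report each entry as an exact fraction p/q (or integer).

x̄ = F·x = [3, -5]
P̄ = F·P·Fᵀ + Q = [17 -8; -8 19]
S = H·P̄·Hᵀ + R = [469]
K = P̄·Hᵀ·S⁻¹ = [-75/469; 81/469]
x' − x̄ = [-1725/469, 1863/469] = K·y
y = (KᵀK)⁻¹·Kᵀ·(x' − x̄) = [23]
z = y + H·x̄ = [23] + [-24] = [-1]

z = [-1]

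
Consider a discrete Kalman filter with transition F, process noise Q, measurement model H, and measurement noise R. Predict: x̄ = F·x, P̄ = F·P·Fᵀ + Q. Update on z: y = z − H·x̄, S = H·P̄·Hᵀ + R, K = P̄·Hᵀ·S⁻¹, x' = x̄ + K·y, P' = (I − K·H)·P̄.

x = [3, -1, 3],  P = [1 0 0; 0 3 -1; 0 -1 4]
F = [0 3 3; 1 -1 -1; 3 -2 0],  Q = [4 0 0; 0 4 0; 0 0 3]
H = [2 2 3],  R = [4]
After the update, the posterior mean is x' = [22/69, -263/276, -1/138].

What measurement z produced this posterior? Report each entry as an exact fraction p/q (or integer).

x̄ = F·x = [6, 1, 11]
P̄ = F·P·Fᵀ + Q = [49 -15 -12; -15 10 7; -12 7 24]
S = H·P̄·Hᵀ + R = [276]
K = P̄·Hᵀ·S⁻¹ = [8/69; 11/276; 31/138]
x' − x̄ = [-392/69, -539/276, -1519/138] = K·y
y = (KᵀK)⁻¹·Kᵀ·(x' − x̄) = [-49]
z = y + H·x̄ = [-49] + [47] = [-2]

z = [-2]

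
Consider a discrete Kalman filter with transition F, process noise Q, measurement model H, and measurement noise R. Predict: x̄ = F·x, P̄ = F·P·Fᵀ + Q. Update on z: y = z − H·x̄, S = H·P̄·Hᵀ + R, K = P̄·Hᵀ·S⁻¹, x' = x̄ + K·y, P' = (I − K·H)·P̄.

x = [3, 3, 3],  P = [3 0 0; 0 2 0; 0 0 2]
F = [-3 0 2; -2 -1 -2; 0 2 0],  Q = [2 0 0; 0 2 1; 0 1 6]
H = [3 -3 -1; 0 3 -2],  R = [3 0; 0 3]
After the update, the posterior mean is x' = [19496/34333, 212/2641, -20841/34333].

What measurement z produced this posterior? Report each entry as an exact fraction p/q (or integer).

z = [2, 2]

x̄ = F·x = [-3, -15, 6]
P̄ = F·P·Fᵀ + Q = [37 10 0; 10 24 -3; 0 -3 14]
S = H·P̄·Hᵀ + R = [368 -107; -107 311]
K = P̄·Hᵀ·S⁻¹ = [9467/34333 6569/34333; -97/2641 629/2641; -1838/34333 -4717/34333]
x' − x̄ = [122495/34333, 39827/2641, -226839/34333] = K·y
y = (KᵀK)⁻¹·Kᵀ·(x' − x̄) = [-28, 59]
z = y + H·x̄ = [-28, 59] + [30, -57] = [2, 2]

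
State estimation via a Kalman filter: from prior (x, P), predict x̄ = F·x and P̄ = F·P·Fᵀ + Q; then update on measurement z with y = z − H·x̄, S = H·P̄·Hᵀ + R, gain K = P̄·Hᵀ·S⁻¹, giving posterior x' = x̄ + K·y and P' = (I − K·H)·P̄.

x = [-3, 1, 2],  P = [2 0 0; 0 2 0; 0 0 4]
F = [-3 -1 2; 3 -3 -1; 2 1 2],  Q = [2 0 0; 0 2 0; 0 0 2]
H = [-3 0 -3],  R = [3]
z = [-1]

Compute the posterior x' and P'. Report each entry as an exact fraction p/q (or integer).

x̄ = F·x = [12, -14, -1]
P̄ = F·P·Fᵀ + Q = [38 -20 2; -20 42 -2; 2 -2 28]
y = z − H·x̄ = [32]
S = H·P̄·Hᵀ + R = [633]
K = P̄·Hᵀ·S⁻¹ = [-40/211; 22/211; -30/211]
x' = x̄ + K·y = [1252/211, -2250/211, -1171/211]
P' = (I − K·H)·P̄ = [3218/211 -1580/211 -3178/211; -1580/211 7410/211 1558/211; -3178/211 1558/211 3208/211]

x' = [1252/211, -2250/211, -1171/211]
P' = [3218/211 -1580/211 -3178/211; -1580/211 7410/211 1558/211; -3178/211 1558/211 3208/211]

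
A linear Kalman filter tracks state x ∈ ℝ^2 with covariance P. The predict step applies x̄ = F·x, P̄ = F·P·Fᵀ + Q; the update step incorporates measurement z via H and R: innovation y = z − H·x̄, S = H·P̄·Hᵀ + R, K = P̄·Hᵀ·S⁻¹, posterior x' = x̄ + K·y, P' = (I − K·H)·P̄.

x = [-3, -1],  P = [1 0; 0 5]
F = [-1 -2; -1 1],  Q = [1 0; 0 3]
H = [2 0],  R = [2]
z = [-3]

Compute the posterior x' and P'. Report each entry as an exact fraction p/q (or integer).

x' = [-61/45, 23/5]
P' = [22/45 -1/5; -1/5 27/5]

x̄ = F·x = [5, 2]
P̄ = F·P·Fᵀ + Q = [22 -9; -9 9]
y = z − H·x̄ = [-13]
S = H·P̄·Hᵀ + R = [90]
K = P̄·Hᵀ·S⁻¹ = [22/45; -1/5]
x' = x̄ + K·y = [-61/45, 23/5]
P' = (I − K·H)·P̄ = [22/45 -1/5; -1/5 27/5]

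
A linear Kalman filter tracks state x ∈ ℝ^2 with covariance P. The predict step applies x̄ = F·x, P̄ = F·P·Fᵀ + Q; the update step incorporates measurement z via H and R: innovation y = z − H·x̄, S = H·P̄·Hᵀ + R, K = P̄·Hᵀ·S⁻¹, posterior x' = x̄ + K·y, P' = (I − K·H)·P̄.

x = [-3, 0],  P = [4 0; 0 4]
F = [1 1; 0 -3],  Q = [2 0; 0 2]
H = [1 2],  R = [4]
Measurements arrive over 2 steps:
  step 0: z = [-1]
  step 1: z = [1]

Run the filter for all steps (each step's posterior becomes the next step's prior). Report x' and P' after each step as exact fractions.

step 0: x' = [-191/59, 64/59], P' = [492/59 -260/59; -260/59 194/59]
step 1: x' = [-769/548, 2349/2192], P' = [537/137 -989/548; -989/548 3941/2192]

step 0: x̄ = F·x = [-3, 0]
step 0: P̄ = F·P·Fᵀ + Q = [10 -12; -12 38]
step 0: y = z − H·x̄ = [2]
step 0: S = H·P̄·Hᵀ + R = [118]
step 0: K = P̄·Hᵀ·S⁻¹ = [-7/59; 32/59]
step 0: x' = x̄ + K·y = [-191/59, 64/59]
step 0: P' = (I − K·H)·P̄ = [492/59 -260/59; -260/59 194/59]
step 1: x̄ = F·x = [-127/59, -192/59]
step 1: P̄ = F·P·Fᵀ + Q = [284/59 198/59; 198/59 1864/59]
step 1: y = z − H·x̄ = [570/59]
step 1: S = H·P̄·Hᵀ + R = [8768/59]
step 1: K = P̄·Hᵀ·S⁻¹ = [85/1096; 1963/4384]
step 1: x' = x̄ + K·y = [-769/548, 2349/2192]
step 1: P' = (I − K·H)·P̄ = [537/137 -989/548; -989/548 3941/2192]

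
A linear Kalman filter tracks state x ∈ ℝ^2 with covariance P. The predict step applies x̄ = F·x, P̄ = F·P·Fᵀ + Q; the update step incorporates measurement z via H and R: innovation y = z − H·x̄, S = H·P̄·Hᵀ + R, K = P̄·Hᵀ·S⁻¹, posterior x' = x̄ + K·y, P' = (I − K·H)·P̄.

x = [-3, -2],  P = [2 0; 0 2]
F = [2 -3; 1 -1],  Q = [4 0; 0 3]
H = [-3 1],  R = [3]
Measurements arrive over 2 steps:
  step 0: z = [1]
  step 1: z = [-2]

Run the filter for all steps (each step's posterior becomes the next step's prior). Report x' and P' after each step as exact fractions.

step 0: x̄ = F·x = [0, -1]
step 0: P̄ = F·P·Fᵀ + Q = [30 10; 10 7]
step 0: y = z − H·x̄ = [2]
step 0: S = H·P̄·Hᵀ + R = [220]
step 0: K = P̄·Hᵀ·S⁻¹ = [-4/11; -23/220]
step 0: x' = x̄ + K·y = [-8/11, -133/110]
step 0: P' = (I − K·H)·P̄ = [10/11 18/11; 18/11 1011/220]
step 1: x̄ = F·x = [239/110, 53/110]
step 1: P̄ = F·P·Fᵀ + Q = [6459/220 1633/220; 1633/220 1151/220]
step 1: y = z − H·x̄ = [222/55]
step 1: S = H·P̄·Hᵀ + R = [12536/55]
step 1: K = P̄·Hᵀ·S⁻¹ = [-1109/3134; -937/12536]
step 1: x' = x̄ + K·y = [2333/3134, 1129/6268]
step 1: P' = (I − K·H)·P̄ = [5131/6268 8739/6268; 8739/6268 49623/12536]

step 0: x' = [-8/11, -133/110], P' = [10/11 18/11; 18/11 1011/220]
step 1: x' = [2333/3134, 1129/6268], P' = [5131/6268 8739/6268; 8739/6268 49623/12536]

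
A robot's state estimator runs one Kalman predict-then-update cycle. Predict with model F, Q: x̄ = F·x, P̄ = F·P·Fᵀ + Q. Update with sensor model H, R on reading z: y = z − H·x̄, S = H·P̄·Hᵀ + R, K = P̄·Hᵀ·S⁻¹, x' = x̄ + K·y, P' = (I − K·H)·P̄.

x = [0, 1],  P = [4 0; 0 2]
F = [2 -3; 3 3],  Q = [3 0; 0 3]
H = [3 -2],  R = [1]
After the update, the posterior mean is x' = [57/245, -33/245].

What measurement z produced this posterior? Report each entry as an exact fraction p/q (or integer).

z = [1]

x̄ = F·x = [-3, 3]
P̄ = F·P·Fᵀ + Q = [37 6; 6 57]
S = H·P̄·Hᵀ + R = [490]
K = P̄·Hᵀ·S⁻¹ = [99/490; -48/245]
x' − x̄ = [792/245, -768/245] = K·y
y = (KᵀK)⁻¹·Kᵀ·(x' − x̄) = [16]
z = y + H·x̄ = [16] + [-15] = [1]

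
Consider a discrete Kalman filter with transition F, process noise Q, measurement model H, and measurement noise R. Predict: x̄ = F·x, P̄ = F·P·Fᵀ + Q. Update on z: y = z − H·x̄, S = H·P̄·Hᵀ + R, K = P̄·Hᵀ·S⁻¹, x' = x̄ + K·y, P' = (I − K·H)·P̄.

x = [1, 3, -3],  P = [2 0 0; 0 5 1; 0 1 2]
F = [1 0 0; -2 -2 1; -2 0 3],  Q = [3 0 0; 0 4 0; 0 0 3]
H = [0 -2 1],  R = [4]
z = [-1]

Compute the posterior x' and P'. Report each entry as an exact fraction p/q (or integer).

x̄ = F·x = [1, -11, -11]
P̄ = F·P·Fᵀ + Q = [5 -4 -4; -4 30 8; -4 8 29]
y = z − H·x̄ = [-12]
S = H·P̄·Hᵀ + R = [121]
K = P̄·Hᵀ·S⁻¹ = [4/121; -52/121; 13/121]
x' = x̄ + K·y = [73/121, -707/121, -1487/121]
P' = (I − K·H)·P̄ = [589/121 -276/121 -536/121; -276/121 926/121 1644/121; -536/121 1644/121 3340/121]

x' = [73/121, -707/121, -1487/121]
P' = [589/121 -276/121 -536/121; -276/121 926/121 1644/121; -536/121 1644/121 3340/121]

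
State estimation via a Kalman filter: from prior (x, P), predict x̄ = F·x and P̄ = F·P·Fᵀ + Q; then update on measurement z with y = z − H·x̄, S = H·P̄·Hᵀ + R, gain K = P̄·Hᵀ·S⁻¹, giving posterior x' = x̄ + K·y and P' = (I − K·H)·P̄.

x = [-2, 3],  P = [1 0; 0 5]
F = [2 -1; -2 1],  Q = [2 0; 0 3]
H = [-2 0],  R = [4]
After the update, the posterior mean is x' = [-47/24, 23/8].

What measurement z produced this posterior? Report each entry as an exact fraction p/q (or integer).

z = [3]

x̄ = F·x = [-7, 7]
P̄ = F·P·Fᵀ + Q = [11 -9; -9 12]
S = H·P̄·Hᵀ + R = [48]
K = P̄·Hᵀ·S⁻¹ = [-11/24; 3/8]
x' − x̄ = [121/24, -33/8] = K·y
y = (KᵀK)⁻¹·Kᵀ·(x' − x̄) = [-11]
z = y + H·x̄ = [-11] + [14] = [3]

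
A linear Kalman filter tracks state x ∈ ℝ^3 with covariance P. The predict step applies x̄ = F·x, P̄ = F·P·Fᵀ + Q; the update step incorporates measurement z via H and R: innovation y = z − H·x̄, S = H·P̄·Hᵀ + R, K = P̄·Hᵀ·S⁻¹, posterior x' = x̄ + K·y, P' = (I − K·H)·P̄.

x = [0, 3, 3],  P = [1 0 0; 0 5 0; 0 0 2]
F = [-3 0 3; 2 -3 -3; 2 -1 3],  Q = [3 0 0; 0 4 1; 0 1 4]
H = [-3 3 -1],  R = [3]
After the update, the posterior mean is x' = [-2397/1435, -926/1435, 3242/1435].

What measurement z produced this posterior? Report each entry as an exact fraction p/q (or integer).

x̄ = F·x = [9, -18, 6]
P̄ = F·P·Fᵀ + Q = [30 -24 12; -24 71 2; 12 2 31]
S = H·P̄·Hᵀ + R = [1435]
K = P̄·Hᵀ·S⁻¹ = [-174/1435; 283/1435; -61/1435]
x' − x̄ = [-15312/1435, 24904/1435, -5368/1435] = K·y
y = (KᵀK)⁻¹·Kᵀ·(x' − x̄) = [88]
z = y + H·x̄ = [88] + [-87] = [1]

z = [1]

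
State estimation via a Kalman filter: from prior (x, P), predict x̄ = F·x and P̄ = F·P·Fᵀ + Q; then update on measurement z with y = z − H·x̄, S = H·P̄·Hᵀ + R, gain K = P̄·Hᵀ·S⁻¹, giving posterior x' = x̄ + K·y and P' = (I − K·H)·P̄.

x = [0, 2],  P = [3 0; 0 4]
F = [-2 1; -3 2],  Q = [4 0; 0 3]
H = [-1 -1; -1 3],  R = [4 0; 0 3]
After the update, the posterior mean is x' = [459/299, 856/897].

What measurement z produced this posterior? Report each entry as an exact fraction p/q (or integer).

x̄ = F·x = [2, 4]
P̄ = F·P·Fᵀ + Q = [20 26; 26 46]
S = H·P̄·Hᵀ + R = [122 -170; -170 281]
K = P̄·Hᵀ·S⁻¹ = [-511/897 -124/897; -596/2691 712/2691]
x' − x̄ = [-139/299, -2732/897] = K·y
y = (KᵀK)⁻¹·Kᵀ·(x' − x̄) = [3, -9]
z = y + H·x̄ = [3, -9] + [-6, 10] = [-3, 1]

z = [-3, 1]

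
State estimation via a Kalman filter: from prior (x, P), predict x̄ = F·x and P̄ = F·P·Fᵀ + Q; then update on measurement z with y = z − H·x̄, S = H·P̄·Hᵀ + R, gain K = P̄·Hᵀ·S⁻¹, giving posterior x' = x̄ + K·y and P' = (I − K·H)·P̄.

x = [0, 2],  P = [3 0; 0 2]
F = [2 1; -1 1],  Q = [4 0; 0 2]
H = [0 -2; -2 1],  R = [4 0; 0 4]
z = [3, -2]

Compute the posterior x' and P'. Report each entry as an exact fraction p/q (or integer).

x' = [20/27, -8/9]
P' = [622/567 68/189; 68/189 52/63]

x̄ = F·x = [2, 2]
P̄ = F·P·Fᵀ + Q = [18 -4; -4 7]
y = z − H·x̄ = [7, 0]
S = H·P̄·Hᵀ + R = [32 -30; -30 99]
K = P̄·Hᵀ·S⁻¹ = [-34/189 -260/567; -26/63 5/189]
x' = x̄ + K·y = [20/27, -8/9]
P' = (I − K·H)·P̄ = [622/567 68/189; 68/189 52/63]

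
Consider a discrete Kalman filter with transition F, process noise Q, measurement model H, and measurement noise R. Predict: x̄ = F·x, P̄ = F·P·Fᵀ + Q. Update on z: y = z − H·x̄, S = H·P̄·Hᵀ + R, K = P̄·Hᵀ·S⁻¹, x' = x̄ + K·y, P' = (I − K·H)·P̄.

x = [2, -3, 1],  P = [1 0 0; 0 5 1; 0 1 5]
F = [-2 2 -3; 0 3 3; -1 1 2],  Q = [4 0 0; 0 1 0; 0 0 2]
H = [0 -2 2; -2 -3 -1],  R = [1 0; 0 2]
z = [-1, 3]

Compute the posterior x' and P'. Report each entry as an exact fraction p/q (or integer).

x' = [-285535/35867, 119618/35867, 98091/35867]
P' = [1761278/35867 -879561/35867 -868827/35867; -879561/35867 444278/35867 436658/35867; -868827/35867 436658/35867 437680/35867]

x̄ = F·x = [-13, -6, -3]
P̄ = F·P·Fᵀ + Q = [61 -18 -17; -18 109 54; -17 54 32]
y = z − H·x̄ = [-7, -44]
S = H·P̄·Hᵀ + R = [133 370; 370 1299]
K = P̄·Hᵀ·S⁻¹ = [21468/35867 -7523/35867; -15240/35867 -5185/35867; 2044/35867 -5000/35867]
x' = x̄ + K·y = [-285535/35867, 119618/35867, 98091/35867]
P' = (I − K·H)·P̄ = [1761278/35867 -879561/35867 -868827/35867; -879561/35867 444278/35867 436658/35867; -868827/35867 436658/35867 437680/35867]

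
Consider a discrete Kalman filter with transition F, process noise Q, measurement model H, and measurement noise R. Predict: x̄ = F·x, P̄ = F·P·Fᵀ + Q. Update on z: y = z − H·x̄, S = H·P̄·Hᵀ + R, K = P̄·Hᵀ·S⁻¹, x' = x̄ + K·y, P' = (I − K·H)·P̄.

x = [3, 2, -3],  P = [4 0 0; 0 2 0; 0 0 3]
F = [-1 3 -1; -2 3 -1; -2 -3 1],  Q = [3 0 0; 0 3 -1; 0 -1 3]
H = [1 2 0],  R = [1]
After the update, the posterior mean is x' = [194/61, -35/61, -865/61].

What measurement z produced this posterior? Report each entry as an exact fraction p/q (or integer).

x̄ = F·x = [6, 3, -15]
P̄ = F·P·Fᵀ + Q = [28 29 -13; 29 40 -6; -13 -6 40]
S = H·P̄·Hᵀ + R = [305]
K = P̄·Hᵀ·S⁻¹ = [86/305; 109/305; -5/61]
x' − x̄ = [-172/61, -218/61, 50/61] = K·y
y = (KᵀK)⁻¹·Kᵀ·(x' − x̄) = [-10]
z = y + H·x̄ = [-10] + [12] = [2]

z = [2]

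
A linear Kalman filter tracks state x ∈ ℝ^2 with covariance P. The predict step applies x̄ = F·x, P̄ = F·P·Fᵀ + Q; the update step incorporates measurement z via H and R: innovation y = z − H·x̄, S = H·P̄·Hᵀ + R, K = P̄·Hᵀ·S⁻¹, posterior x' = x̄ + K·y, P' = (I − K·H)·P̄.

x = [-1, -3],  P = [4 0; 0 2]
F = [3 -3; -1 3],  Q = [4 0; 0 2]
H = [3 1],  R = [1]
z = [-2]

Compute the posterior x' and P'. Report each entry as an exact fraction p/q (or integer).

x' = [474/367, -2144/367]
P' = [550/367 -1506/367; -1506/367 4452/367]

x̄ = F·x = [6, -8]
P̄ = F·P·Fᵀ + Q = [58 -30; -30 24]
y = z − H·x̄ = [-12]
S = H·P̄·Hᵀ + R = [367]
K = P̄·Hᵀ·S⁻¹ = [144/367; -66/367]
x' = x̄ + K·y = [474/367, -2144/367]
P' = (I − K·H)·P̄ = [550/367 -1506/367; -1506/367 4452/367]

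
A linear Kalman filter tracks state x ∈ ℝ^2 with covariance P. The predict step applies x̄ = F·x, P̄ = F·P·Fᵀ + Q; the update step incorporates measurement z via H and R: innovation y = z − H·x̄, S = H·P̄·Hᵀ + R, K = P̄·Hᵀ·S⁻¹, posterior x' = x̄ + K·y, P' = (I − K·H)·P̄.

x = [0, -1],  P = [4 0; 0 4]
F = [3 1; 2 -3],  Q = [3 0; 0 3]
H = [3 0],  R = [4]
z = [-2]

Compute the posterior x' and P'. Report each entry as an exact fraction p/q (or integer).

x̄ = F·x = [-1, 3]
P̄ = F·P·Fᵀ + Q = [43 12; 12 55]
y = z − H·x̄ = [1]
S = H·P̄·Hᵀ + R = [391]
K = P̄·Hᵀ·S⁻¹ = [129/391; 36/391]
x' = x̄ + K·y = [-262/391, 1209/391]
P' = (I − K·H)·P̄ = [172/391 48/391; 48/391 20209/391]

x' = [-262/391, 1209/391]
P' = [172/391 48/391; 48/391 20209/391]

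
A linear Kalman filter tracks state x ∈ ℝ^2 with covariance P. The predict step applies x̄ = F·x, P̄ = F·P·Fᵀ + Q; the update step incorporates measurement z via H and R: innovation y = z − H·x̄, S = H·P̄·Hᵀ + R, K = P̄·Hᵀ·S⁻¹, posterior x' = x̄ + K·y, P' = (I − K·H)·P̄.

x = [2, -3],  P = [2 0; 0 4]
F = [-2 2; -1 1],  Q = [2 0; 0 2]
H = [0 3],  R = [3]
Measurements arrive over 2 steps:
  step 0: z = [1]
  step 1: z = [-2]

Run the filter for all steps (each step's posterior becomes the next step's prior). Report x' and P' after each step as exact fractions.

step 0: x' = [-58/25, 3/25], P' = [218/25 12/25; 12/25 8/25]
step 1: x' = [46/781, -443/781], P' = [7218/781 404/781; 404/781 252/781]

step 0: x̄ = F·x = [-10, -5]
step 0: P̄ = F·P·Fᵀ + Q = [26 12; 12 8]
step 0: y = z − H·x̄ = [16]
step 0: S = H·P̄·Hᵀ + R = [75]
step 0: K = P̄·Hᵀ·S⁻¹ = [12/25; 8/25]
step 0: x' = x̄ + K·y = [-58/25, 3/25]
step 0: P' = (I − K·H)·P̄ = [218/25 12/25; 12/25 8/25]
step 1: x̄ = F·x = [122/25, 61/25]
step 1: P̄ = F·P·Fᵀ + Q = [858/25 404/25; 404/25 252/25]
step 1: y = z − H·x̄ = [-233/25]
step 1: S = H·P̄·Hᵀ + R = [2343/25]
step 1: K = P̄·Hᵀ·S⁻¹ = [404/781; 252/781]
step 1: x' = x̄ + K·y = [46/781, -443/781]
step 1: P' = (I − K·H)·P̄ = [7218/781 404/781; 404/781 252/781]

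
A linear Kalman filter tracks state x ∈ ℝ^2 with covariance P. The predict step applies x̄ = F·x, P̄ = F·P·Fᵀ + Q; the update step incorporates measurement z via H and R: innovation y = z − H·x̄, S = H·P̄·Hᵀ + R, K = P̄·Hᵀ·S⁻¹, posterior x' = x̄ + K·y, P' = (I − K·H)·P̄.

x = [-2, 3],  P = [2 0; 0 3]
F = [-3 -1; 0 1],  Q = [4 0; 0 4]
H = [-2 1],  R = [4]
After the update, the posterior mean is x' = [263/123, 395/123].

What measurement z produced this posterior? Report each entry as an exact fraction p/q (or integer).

z = [-1]

x̄ = F·x = [3, 3]
P̄ = F·P·Fᵀ + Q = [25 -3; -3 7]
S = H·P̄·Hᵀ + R = [123]
K = P̄·Hᵀ·S⁻¹ = [-53/123; 13/123]
x' − x̄ = [-106/123, 26/123] = K·y
y = (KᵀK)⁻¹·Kᵀ·(x' − x̄) = [2]
z = y + H·x̄ = [2] + [-3] = [-1]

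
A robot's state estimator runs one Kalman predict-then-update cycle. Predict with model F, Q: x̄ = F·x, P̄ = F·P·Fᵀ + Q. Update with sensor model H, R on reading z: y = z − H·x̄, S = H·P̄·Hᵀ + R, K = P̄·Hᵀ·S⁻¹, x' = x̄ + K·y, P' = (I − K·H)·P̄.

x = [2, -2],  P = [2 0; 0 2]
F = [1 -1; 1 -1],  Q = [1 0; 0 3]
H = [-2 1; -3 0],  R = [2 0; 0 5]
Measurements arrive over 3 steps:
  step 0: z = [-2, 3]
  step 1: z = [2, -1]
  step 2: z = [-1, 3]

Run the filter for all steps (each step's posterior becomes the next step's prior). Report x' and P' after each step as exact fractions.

step 0: x' = [-61/326, -217/163], P' = [145/326 115/163; 115/163 396/163]
step 1: x' = [15241/57483, 35410/19161], P' = [22460/57483 11210/19161; 11210/19161 13802/6387]
step 2: x' = [-4544001/4929566, -5556272/2464783], P' = [3819615/9859132 2847695/4929566; 2847695/4929566 5285817/2464783]

step 0: x̄ = F·x = [4, 4]
step 0: P̄ = F·P·Fᵀ + Q = [5 4; 4 7]
step 0: y = z − H·x̄ = [2, 15]
step 0: S = H·P̄·Hᵀ + R = [13 18; 18 50]
step 0: K = P̄·Hᵀ·S⁻¹ = [-15/163 -87/326; 83/163 -69/163]
step 0: x' = x̄ + K·y = [-61/326, -217/163]
step 0: P' = (I − K·H)·P̄ = [145/326 115/163; 115/163 396/163]
step 1: x̄ = F·x = [373/326, 373/326]
step 1: P̄ = F·P·Fᵀ + Q = [803/326 477/326; 477/326 1455/326]
step 1: y = z − H·x̄ = [1025/326, 793/326]
step 1: S = H·P̄·Hᵀ + R = [3411/326 3387/326; 3387/326 8857/326]
step 1: K = P̄·Hᵀ·S⁻¹ = [-5645/57483 -4492/19161; 9493/19161 -2242/6387]
step 1: x' = x̄ + K·y = [15241/57483, 35410/19161]
step 1: P' = (I − K·H)·P̄ = [22460/57483 11210/19161; 11210/19161 13802/6387]
step 2: x̄ = F·x = [-90989/57483, -90989/57483]
step 2: P̄ = F·P·Fᵀ + Q = [136901/57483 79418/57483; 79418/57483 251867/57483]
step 2: y = z − H·x̄ = [-148472/57483, -33506/19161]
step 2: S = H·P̄·Hᵀ + R = [596765/57483 194384/19161; 194384/19161 168836/6387]
step 2: K = P̄·Hᵀ·S⁻¹ = [-242980/2464783 -2291769/9859132; 1219061/2464783 -1708617/4929566]
step 2: x' = x̄ + K·y = [-4544001/4929566, -5556272/2464783]
step 2: P' = (I − K·H)·P̄ = [3819615/9859132 2847695/4929566; 2847695/4929566 5285817/2464783]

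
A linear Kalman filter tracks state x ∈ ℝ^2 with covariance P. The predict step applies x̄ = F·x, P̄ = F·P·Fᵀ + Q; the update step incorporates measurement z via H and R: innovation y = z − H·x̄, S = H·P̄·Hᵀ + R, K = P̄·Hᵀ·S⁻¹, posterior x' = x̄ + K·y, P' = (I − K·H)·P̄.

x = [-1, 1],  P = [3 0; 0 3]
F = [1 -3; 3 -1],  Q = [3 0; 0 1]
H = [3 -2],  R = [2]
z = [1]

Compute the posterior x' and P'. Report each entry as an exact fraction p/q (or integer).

x̄ = F·x = [-4, -4]
P̄ = F·P·Fᵀ + Q = [33 18; 18 31]
y = z − H·x̄ = [5]
S = H·P̄·Hᵀ + R = [207]
K = P̄·Hᵀ·S⁻¹ = [7/23; -8/207]
x' = x̄ + K·y = [-57/23, -868/207]
P' = (I − K·H)·P̄ = [318/23 470/23; 470/23 6353/207]

x' = [-57/23, -868/207]
P' = [318/23 470/23; 470/23 6353/207]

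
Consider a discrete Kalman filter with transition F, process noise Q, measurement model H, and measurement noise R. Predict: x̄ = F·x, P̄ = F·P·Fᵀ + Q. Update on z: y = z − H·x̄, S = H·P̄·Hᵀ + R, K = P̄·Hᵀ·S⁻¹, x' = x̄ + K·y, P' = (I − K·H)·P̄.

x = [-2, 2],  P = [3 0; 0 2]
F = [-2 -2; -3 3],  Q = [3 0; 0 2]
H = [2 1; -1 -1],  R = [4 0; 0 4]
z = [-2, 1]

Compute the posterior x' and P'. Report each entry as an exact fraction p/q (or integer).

x̄ = F·x = [0, 12]
P̄ = F·P·Fᵀ + Q = [23 6; 6 47]
y = z − H·x̄ = [-14, 13]
S = H·P̄·Hᵀ + R = [167 -111; -111 86]
K = P̄·Hᵀ·S⁻¹ = [1253/2041 929/2041; -809/2041 -2302/2041]
x' = x̄ + K·y = [-5465/2041, 5892/2041]
P' = (I − K·H)·P̄ = [8728/2041 -12444/2041; -12444/2041 21652/2041]

x' = [-5465/2041, 5892/2041]
P' = [8728/2041 -12444/2041; -12444/2041 21652/2041]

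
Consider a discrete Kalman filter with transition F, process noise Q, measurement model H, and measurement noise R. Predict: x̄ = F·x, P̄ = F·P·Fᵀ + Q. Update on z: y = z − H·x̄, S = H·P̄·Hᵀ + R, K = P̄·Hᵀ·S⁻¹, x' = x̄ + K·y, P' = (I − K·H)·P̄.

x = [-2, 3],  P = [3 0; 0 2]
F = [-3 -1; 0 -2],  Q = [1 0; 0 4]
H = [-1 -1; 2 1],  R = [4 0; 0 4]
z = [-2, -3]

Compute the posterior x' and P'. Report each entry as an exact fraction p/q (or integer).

x̄ = F·x = [3, -6]
P̄ = F·P·Fᵀ + Q = [30 4; 4 12]
y = z − H·x̄ = [-5, -3]
S = H·P̄·Hᵀ + R = [54 -84; -84 152]
K = P̄·Hᵀ·S⁻¹ = [13/72 25/48; -47/72 -11/48]
x' = x̄ + K·y = [77/144, -295/144]
P' = (I − K·H)·P̄ = [101/36 -127/36; -127/36 221/36]

x' = [77/144, -295/144]
P' = [101/36 -127/36; -127/36 221/36]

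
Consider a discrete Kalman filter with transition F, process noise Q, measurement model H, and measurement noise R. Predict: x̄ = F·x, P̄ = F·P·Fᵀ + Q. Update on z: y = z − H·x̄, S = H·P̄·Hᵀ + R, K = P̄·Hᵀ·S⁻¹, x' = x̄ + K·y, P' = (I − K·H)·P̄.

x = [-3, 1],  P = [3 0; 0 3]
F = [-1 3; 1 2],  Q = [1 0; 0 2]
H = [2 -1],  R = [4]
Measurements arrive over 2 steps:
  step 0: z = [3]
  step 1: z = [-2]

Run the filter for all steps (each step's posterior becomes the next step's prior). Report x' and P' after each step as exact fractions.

step 0: x̄ = F·x = [6, -1]
step 0: P̄ = F·P·Fᵀ + Q = [31 15; 15 17]
step 0: y = z − H·x̄ = [-10]
step 0: S = H·P̄·Hᵀ + R = [85]
step 0: K = P̄·Hᵀ·S⁻¹ = [47/85; 13/85]
step 0: x' = x̄ + K·y = [8/17, -43/17]
step 0: P' = (I − K·H)·P̄ = [426/85 664/85; 664/85 1276/85]
step 1: x̄ = F·x = [-137/17, -78/17]
step 1: P̄ = F·P·Fᵀ + Q = [8011/85 7894/85; 7894/85 8356/85]
step 1: y = z − H·x̄ = [162/17]
step 1: S = H·P̄·Hᵀ + R = [9164/85]
step 1: K = P̄·Hᵀ·S⁻¹ = [2032/2291; 1858/2291]
step 1: x' = x̄ + K·y = [901/2291, 7194/2291]
step 1: P' = (I − K·H)·P̄ = [21613/2291 35098/2291; 35098/2291 62764/2291]

step 0: x' = [8/17, -43/17], P' = [426/85 664/85; 664/85 1276/85]
step 1: x' = [901/2291, 7194/2291], P' = [21613/2291 35098/2291; 35098/2291 62764/2291]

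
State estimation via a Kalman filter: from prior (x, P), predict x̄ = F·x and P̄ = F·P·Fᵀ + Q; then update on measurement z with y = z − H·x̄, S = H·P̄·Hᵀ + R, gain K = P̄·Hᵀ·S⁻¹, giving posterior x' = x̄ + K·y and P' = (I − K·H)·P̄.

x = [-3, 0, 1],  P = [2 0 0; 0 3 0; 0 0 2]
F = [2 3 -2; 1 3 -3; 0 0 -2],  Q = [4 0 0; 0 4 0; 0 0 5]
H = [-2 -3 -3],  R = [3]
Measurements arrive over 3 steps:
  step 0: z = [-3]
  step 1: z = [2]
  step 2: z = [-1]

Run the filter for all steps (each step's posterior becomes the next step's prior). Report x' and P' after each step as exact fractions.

step 0: x' = [-2139/1595, 41/29, 723/1595], P' = [13956/1595 12/29 -9717/1595; 12/29 104/29 -107/29; -9717/1595 -107/29 12454/1595]
step 1: x' = [-689629/4234670, 1441971/2117335, -15733603/12704010], P' = [21607551/4234670 -3109479/2117335 -7522831/4234670; -3109479/2117335 7978222/2117335 -5555766/2117335; -7522831/4234670 -5555766/2117335 49190023/12704010]
step 2: x' = [-15495404861/27030452159, 5936394274/27030452159, 13604791167/27030452159], P' = [136822544781/27030452159 -39971019270/27030452159 -47166680109/27030452159; -39971019270/27030452159 103398506942/27030452159 -72153471267/27030452159; -47166680109/27030452159 -72153471267/27030452159 105285813576/27030452159]

step 0: x̄ = F·x = [-8, -6, -2]
step 0: P̄ = F·P·Fᵀ + Q = [47 43 8; 43 51 12; 8 12 13]
step 0: y = z − H·x̄ = [-43]
step 0: S = H·P̄·Hᵀ + R = [1595]
step 0: K = P̄·Hᵀ·S⁻¹ = [-247/1595; -5/29; -91/1595]
step 0: x' = x̄ + K·y = [-2139/1595, 41/29, 723/1595]
step 0: P' = (I − K·H)·P̄ = [13956/1595 12/29 -9717/1595; 12/29 104/29 -107/29; -9717/1595 -107/29 12454/1595]
step 1: x̄ = F·x = [1041/1595, 2457/1595, -1446/1595]
step 1: P̄ = F·P·Fᵀ + Q = [319776/1595 326067/1595 123994/1595; 326067/1595 352094/1595 129468/1595; 123994/1595 129468/1595 57791/1595]
step 1: y = z − H·x̄ = [151/29]
step 1: S = H·P̄·Hᵀ + R = [230982/29]
step 1: K = P̄·Hᵀ·S⁻¹ = [-12059/76994; -6354/38497; -14723/230982]
step 1: x' = x̄ + K·y = [-689629/4234670, 1441971/2117335, -15733603/12704010]
step 1: P' = (I − K·H)·P̄ = [21607551/4234670 -3109479/2117335 -7522831/4234670; -3109479/2117335 7978222/2117335 -5555766/2117335; -7522831/4234670 -5555766/2117335 49190023/12704010]
step 2: x̄ = F·x = [5328491/1270401, 2369580/423467, 15733603/6352005]
step 2: P̄ = F·P·Fᵀ + Q = [129437134/1270401 45608815/423467 48704164/1270401; 45608815/423467 53755511/423467 18009490/423467; 48704164/1270401 18009490/423467 130140071/6352005]
step 2: y = z − H·x̄ = [200764814/6352005]
step 2: S = H·P̄·Hᵀ + R = [27030452159/6352005]
step 2: K = P̄·Hᵀ·S⁻¹ = [-4077330475/27030452159; -4597689495/27030452159; -1687888903/27030452159]
step 2: x' = x̄ + K·y = [-15495404861/27030452159, 5936394274/27030452159, 13604791167/27030452159]
step 2: P' = (I − K·H)·P̄ = [136822544781/27030452159 -39971019270/27030452159 -47166680109/27030452159; -39971019270/27030452159 103398506942/27030452159 -72153471267/27030452159; -47166680109/27030452159 -72153471267/27030452159 105285813576/27030452159]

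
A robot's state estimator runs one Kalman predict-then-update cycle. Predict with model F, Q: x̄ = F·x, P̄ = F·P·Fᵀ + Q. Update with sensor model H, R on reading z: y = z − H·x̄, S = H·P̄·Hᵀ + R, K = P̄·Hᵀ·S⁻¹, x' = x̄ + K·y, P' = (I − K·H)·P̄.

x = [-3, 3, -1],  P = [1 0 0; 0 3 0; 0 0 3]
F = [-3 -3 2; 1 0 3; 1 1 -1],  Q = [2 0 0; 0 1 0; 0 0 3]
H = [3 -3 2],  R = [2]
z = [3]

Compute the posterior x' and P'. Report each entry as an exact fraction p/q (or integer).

x̄ = F·x = [-2, -6, 1]
P̄ = F·P·Fᵀ + Q = [50 15 -18; 15 29 -8; -18 -8 10]
y = z − H·x̄ = [-11]
S = H·P̄·Hᵀ + R = [363]
K = P̄·Hᵀ·S⁻¹ = [23/121; -58/363; -10/363]
x' = x̄ + K·y = [-45/11, -140/33, 43/33]
P' = (I − K·H)·P̄ = [4463/121 3149/121 -1948/121; 3149/121 7163/363 -3484/363; -1948/121 -3484/363 3530/363]

x' = [-45/11, -140/33, 43/33]
P' = [4463/121 3149/121 -1948/121; 3149/121 7163/363 -3484/363; -1948/121 -3484/363 3530/363]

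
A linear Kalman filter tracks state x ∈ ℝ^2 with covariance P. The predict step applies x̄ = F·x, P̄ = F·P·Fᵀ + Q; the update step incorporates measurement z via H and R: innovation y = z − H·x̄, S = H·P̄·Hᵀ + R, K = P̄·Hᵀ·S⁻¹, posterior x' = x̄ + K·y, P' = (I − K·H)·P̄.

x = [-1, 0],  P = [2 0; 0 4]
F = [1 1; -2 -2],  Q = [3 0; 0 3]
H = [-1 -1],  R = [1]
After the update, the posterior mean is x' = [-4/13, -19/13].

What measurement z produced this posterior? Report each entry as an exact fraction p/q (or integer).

x̄ = F·x = [-1, 2]
P̄ = F·P·Fᵀ + Q = [9 -12; -12 27]
S = H·P̄·Hᵀ + R = [13]
K = P̄·Hᵀ·S⁻¹ = [3/13; -15/13]
x' − x̄ = [9/13, -45/13] = K·y
y = (KᵀK)⁻¹·Kᵀ·(x' − x̄) = [3]
z = y + H·x̄ = [3] + [-1] = [2]

z = [2]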